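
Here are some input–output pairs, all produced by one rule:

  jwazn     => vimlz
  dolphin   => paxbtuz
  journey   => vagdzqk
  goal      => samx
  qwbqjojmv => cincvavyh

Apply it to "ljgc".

xvso

The transformation: shift every letter 12 places forward in the alphabet (wrapping around).
"ljgc" → "xvso".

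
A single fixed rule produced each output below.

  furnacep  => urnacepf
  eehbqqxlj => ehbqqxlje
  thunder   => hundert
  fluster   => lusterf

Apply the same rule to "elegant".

In each case the input is transformed by: move the first character to the end.
Doing the same to "elegant": "legante".

legante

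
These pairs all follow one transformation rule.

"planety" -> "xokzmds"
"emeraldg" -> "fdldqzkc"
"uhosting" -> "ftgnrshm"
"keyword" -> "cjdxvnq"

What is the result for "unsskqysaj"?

itmrrjpxrz

Looking at the pairs, the operation is to move the last character to the front, then shift every letter 1 place backward in the alphabet (wrapping around).
Working it through for "unsskqysaj": intermediate "junsskqysa", final "itmrrjpxrz".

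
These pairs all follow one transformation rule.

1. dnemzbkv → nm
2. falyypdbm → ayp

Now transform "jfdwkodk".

fw

Looking at the pairs, the operation is to delete the last 3 characters, then keep every other character starting from the second (positions 2nd, 4th, 6th, ...).
For "jfdwkodk", step one produces "jfdwk"; step two turns that into "fw".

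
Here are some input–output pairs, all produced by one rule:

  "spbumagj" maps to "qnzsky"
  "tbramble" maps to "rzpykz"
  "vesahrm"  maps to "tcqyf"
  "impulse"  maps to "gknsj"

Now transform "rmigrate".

pkgepy

The rule is to delete the last 2 characters, then shift every letter 2 places backward in the alphabet (wrapping around).
Starting from "rmigrate": after the first operation, "rmigra"; after the second, "pkgepy".
(Check on "tbramble": → "tbramb" → "rzpykz" ✓)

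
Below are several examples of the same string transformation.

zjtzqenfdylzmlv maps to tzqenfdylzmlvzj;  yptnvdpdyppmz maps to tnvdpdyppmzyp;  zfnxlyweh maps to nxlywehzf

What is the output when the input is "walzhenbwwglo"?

What's happening: move the first 2 characters to the end (rotate left by 2).
Doing the same to "walzhenbwwglo": "lzhenbwwglowa".

lzhenbwwglowa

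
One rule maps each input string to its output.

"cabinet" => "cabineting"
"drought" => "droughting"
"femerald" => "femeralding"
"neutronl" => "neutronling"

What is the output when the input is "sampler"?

samplering

The pattern: append "ing".
"sampler" → "samplering".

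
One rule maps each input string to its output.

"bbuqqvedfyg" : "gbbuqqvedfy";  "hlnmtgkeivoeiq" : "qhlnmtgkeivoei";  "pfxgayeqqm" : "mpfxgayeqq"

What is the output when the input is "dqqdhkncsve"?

Each output is the input with this applied: move the last character to the front.
Applying that to "dqqdhkncsve" gives "edqqdhkncsv".

edqqdhkncsv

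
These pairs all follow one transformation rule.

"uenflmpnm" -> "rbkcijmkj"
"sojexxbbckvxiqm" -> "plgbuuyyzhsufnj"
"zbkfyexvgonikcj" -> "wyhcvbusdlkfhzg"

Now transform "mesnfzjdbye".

What's happening: shift every letter 3 places backward in the alphabet (wrapping around).
"mesnfzjdbye" → "jbpkcwgayvb".

jbpkcwgayvb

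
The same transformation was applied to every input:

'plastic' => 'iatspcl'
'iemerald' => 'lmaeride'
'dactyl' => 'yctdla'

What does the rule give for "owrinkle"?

lrkinoew

Looking at the pairs, the operation is to take characters alternately from the front and the back (1st, last, 2nd, 2nd-last, ...), then move the first 3 characters to the end (rotate left by 3).
Working it through for "owrinkle": intermediate "oewlrkin", final "lrkinoew".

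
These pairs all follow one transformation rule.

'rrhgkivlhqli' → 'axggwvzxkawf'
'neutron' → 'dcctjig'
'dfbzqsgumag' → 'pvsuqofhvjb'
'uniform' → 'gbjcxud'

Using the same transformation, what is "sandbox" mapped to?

dmhpcsq

In each case the input is transformed by: move the last 2 characters to the front (rotate right by 2), then shift every letter 11 places backward in the alphabet (wrapping around).
For "sandbox", step one produces "oxsandb"; step two turns that into "dmhpcsq".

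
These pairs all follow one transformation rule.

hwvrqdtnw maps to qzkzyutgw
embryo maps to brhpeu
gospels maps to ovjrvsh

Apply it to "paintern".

The transformation: move the last 2 characters to the front (rotate right by 2), then shift every letter 3 places forward in the alphabet (wrapping around).
Working it through for "paintern": intermediate "rnpainte", final "uqsdlqwh".

uqsdlqwh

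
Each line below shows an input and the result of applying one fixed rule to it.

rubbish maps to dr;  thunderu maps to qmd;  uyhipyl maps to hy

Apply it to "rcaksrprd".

lba

The pattern: keep one character in every 3, starting at position 2 (positions 2nd, 5th, 8th, ...), then shift every letter 9 places forward in the alphabet (wrapping around).
Starting from "rcaksrprd": after the first operation, "csr"; after the second, "lba".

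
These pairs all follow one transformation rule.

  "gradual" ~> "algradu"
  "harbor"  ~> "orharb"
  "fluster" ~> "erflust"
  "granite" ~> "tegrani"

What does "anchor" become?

oranch

The transformation: move the last 2 characters to the front (rotate right by 2).
"anchor" → "oranch".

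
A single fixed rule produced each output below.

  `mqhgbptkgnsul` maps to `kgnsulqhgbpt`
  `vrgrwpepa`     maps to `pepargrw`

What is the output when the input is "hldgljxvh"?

The rule is to delete the first character, then swap the front and back halves of the string.
"hldgljxvh" → "ldgljxvh" → "jxvhldgl".

jxvhldgl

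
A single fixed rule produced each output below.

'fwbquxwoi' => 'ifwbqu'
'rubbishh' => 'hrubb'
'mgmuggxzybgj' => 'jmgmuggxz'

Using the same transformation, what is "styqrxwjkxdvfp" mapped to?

pstyqrxwjkx

What's happening: move the last character to the front, then delete the last 3 characters.
On "styqrxwjkxdvfp" that produces "pstyqrxwjkx".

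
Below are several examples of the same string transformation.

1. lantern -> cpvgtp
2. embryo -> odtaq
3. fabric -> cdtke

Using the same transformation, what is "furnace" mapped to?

wtpceg

Each output is the input with this applied: delete the first character, then shift every letter 2 places forward in the alphabet (wrapping around).
So "furnace" becomes "wtpceg".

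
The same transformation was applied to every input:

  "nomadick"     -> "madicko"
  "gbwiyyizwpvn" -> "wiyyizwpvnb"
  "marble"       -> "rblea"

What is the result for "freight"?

The transformation: delete the first character, then move the first character to the end.
Applying that to "freight" gives "eightr".

eightr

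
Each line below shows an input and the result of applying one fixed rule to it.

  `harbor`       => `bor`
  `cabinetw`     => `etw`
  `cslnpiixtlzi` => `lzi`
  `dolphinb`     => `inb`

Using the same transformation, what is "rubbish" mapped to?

The pattern: keep only the last 3 characters.
On "rubbish" that produces "ish".

ish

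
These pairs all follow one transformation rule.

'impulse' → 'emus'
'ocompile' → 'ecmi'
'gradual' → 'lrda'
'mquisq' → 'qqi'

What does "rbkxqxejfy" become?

Each output is the input with this applied: move the last character to the front, then keep every other character starting from the first (positions 1st, 3rd, 5th, ...).
On "rbkxqxejfy": the first step gives "yrbkxqxejf", and the second then gives "ybxxj".

ybxxj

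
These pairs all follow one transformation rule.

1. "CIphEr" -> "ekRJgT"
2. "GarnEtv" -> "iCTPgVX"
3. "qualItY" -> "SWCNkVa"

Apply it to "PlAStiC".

rNcuVKe

The pattern: shift every letter 2 places forward in the alphabet (wrapping around), then flip the case of every letter.
Starting from "PlAStiC": after the first operation, "RnCUvkE"; after the second, "rNcuVKe".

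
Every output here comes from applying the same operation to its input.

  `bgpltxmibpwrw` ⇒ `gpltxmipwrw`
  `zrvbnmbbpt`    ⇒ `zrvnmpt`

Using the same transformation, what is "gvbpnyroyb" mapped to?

Looking at the pairs, the operation is to remove every "b".
Applying that to "gvbpnyroyb" gives "gvpnyroy".

gvpnyroy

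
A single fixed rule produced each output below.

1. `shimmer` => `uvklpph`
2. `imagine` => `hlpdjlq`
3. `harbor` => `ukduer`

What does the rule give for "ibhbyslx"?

The rule is to move the last character to the front, then shift every letter 3 places forward in the alphabet (wrapping around).
For "ibhbyslx", step one produces "xibhbysl"; step two turns that into "alekebvo".
(Check on "shimmer": → "rshimme" → "uvklpph" ✓)

alekebvo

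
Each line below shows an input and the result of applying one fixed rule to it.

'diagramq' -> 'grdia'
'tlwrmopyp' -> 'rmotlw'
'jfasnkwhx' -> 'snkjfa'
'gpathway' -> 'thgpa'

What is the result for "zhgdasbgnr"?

Each output is the input with this applied: delete the last 3 characters, then move the first 3 characters to the end (rotate left by 3).
For "zhgdasbgnr", step one produces "zhgdasb"; step two turns that into "dasbzhg".

dasbzhg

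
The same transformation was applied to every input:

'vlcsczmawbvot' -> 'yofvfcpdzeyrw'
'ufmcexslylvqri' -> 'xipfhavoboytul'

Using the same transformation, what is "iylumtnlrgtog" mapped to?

In each case the input is transformed by: shift every letter 3 places forward in the alphabet (wrapping around).
On "iylumtnlrgtog" that produces "lboxpwqoujwrj".

lboxpwqoujwrj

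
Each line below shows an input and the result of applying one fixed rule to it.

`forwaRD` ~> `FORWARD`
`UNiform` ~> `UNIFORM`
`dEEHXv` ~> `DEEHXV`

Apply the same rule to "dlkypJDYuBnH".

DLKYPJDYUBNH

The transformation: convert every letter to uppercase.
Applying that to "dlkypJDYuBnH" gives "DLKYPJDYUBNH".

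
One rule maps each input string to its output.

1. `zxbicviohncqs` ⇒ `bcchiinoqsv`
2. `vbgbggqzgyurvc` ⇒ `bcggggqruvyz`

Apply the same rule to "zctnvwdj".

What's happening: delete the first 2 characters, then sort the characters into alphabetical order.
Working it through for "zctnvwdj": intermediate "tnvwdj", final "djntvw".
(Check on "vbgbggqzgyurvc": → "gbggqzgyurvc" → "bcggggqruvyz" ✓)

djntvw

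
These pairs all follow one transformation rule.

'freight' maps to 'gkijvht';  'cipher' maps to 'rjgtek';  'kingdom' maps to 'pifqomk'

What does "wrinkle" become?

The pattern: shift every letter 2 places forward in the alphabet (wrapping around), then move the first 2 characters to the end (rotate left by 2).
For "wrinkle", step one produces "ytkpmng"; step two turns that into "kpmngyt".

kpmngyt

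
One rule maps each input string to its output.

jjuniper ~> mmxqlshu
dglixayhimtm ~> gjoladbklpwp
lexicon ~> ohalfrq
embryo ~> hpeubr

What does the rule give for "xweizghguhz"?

azhlcjkjxkc

The rule is to shift every letter 3 places forward in the alphabet (wrapping around).
So "xweizghguhz" becomes "azhlcjkjxkc".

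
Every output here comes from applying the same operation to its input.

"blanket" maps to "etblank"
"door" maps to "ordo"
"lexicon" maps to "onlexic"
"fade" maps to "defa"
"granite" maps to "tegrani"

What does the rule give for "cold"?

Each output is the input with this applied: move the last 2 characters to the front (rotate right by 2).
For "cold" the result is "ldco".

ldco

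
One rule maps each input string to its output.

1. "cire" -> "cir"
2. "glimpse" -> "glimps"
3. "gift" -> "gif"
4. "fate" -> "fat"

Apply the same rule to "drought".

drough

The transformation: delete the last character.
Doing the same to "drought": "drough".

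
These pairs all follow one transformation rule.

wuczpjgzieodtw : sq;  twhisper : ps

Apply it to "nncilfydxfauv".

The pattern: shift every letter 4 places backward in the alphabet (wrapping around), then keep only the first 2 characters.
For "nncilfydxfauv" the result is "jj".
(Check on "twhisper": → "psdeolan" → "ps" ✓)

jj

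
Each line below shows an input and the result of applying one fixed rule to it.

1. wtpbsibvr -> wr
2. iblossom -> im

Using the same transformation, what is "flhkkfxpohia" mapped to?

Looking at the pairs, the operation is to take characters alternately from the front and the back (1st, last, 2nd, 2nd-last, ...), then keep only the first 2 characters.
Starting from "flhkkfxpohia": after the first operation, "falihhkokpfx"; after the second, "fa".

fa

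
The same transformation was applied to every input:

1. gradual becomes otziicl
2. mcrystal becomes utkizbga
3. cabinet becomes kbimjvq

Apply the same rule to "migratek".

The rule is to take characters alternately from the front and the back (1st, last, 2nd, 2nd-last, ...), then shift every letter 8 places forward in the alphabet (wrapping around).
Working it through for "migratek": intermediate "mkiegtra", final "usqmobzi".

usqmobzi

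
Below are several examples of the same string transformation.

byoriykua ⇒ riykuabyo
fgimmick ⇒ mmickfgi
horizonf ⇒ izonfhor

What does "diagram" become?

gramdia

Each output is the input with this applied: move the first 3 characters to the end (rotate left by 3).
On "diagram" that produces "gramdia".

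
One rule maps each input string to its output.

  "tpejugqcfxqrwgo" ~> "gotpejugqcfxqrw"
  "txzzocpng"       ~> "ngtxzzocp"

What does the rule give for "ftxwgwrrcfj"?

fjftxwgwrrc

What's happening: move the last 2 characters to the front (rotate right by 2).
"ftxwgwrrcfj" → "fjftxwgwrrc".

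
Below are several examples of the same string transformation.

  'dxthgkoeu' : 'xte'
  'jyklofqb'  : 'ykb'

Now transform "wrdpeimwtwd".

rdwt

Rule — swap each adjacent pair of characters (1↔2, 3↔4, ...), then keep one character in every 3, starting at position 1 (positions 1st, 4th, 7th, ...).
Applying both steps to "wrdpeimwtwd": "rwpdiewmwtd", then "rdwt".
(Check on "dxthgkoeu": → "xdhtkgeou" → "xte" ✓)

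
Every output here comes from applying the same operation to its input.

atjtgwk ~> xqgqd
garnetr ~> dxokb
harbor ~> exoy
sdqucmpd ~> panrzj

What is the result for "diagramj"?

What's happening: shift every letter 3 places backward in the alphabet (wrapping around), then delete the last 2 characters.
For "diagramj", step one produces "afxdoxjg"; step two turns that into "afxdox".

afxdox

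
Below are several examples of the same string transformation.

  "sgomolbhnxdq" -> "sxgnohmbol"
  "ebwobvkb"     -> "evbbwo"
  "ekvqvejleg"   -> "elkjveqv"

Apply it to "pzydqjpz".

Each output is the input with this applied: delete the last 2 characters, then take characters alternately from the front and the back (1st, last, 2nd, 2nd-last, ...).
Starting from "pzydqjpz": after the first operation, "pzydqj"; after the second, "pjzqyd".

pjzqyd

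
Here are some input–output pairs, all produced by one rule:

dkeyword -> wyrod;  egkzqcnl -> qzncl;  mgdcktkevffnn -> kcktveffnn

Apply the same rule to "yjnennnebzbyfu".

The transformation: delete the first 3 characters, then swap each adjacent pair of characters (1↔2, 3↔4, ...).
So "yjnennnebzbyfu" becomes "nennbebzfyu".
(Check on "dkeyword": → "yword" → "wyrod" ✓)

nennbebzfyu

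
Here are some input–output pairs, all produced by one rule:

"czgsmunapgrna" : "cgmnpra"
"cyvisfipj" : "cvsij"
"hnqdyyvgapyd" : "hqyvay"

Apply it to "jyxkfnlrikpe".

jxflip

Each output is the input with this applied: keep every other character starting from the first (positions 1st, 3rd, 5th, ...).
Applying that to "jyxkfnlrikpe" gives "jxflip".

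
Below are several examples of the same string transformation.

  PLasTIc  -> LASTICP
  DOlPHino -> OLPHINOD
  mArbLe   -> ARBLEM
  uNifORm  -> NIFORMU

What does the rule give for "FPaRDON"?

Looking at the pairs, the operation is to move the first character to the end, then convert every letter to uppercase.
Applying both steps to "FPaRDON": "PaRDONF", then "PARDONF".

PARDONF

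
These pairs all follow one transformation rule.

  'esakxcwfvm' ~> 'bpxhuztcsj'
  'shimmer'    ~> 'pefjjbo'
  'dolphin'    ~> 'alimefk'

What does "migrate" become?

jfdoxqb

Looking at the pairs, the operation is to shift every letter 3 places backward in the alphabet (wrapping around).
Applying that to "migrate" gives "jfdoxqb".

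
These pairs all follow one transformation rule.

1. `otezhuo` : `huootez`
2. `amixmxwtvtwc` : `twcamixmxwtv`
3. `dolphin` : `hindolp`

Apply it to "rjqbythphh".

phhrjqbyth

Rule — move the last 3 characters to the front (rotate right by 3).
Applying that to "rjqbythphh" gives "phhrjqbyth".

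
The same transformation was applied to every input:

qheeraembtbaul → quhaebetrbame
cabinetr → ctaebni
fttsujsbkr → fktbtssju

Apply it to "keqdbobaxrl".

Looking at the pairs, the operation is to delete the last character, then take characters alternately from the front and the back (1st, last, 2nd, 2nd-last, ...).
On "keqdbobaxrl": the first step gives "keqdbobaxr", and the second then gives "krexqadbbo".

krexqadbbo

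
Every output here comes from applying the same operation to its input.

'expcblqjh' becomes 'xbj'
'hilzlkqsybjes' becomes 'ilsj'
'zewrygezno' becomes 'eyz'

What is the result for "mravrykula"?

The pattern: keep one character in every 3, starting at position 2 (positions 2nd, 5th, 8th, ...).
For "mravrykula" the result is "rru".

rru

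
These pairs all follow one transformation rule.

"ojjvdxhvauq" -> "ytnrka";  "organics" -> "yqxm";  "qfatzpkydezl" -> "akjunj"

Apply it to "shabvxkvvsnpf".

Looking at the pairs, the operation is to keep every other character starting from the first (positions 1st, 3rd, 5th, ...), then shift every letter 10 places forward in the alphabet (wrapping around).
Applying both steps to "shabvxkvvsnpf": "savkvnf", then "ckfufxp".

ckfufxp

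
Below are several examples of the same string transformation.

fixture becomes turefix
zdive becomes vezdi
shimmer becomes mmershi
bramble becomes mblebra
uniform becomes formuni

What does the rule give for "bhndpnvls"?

In each case the input is transformed by: move the first 3 characters to the end (rotate left by 3).
For "bhndpnvls" the result is "dpnvlsbhn".

dpnvlsbhn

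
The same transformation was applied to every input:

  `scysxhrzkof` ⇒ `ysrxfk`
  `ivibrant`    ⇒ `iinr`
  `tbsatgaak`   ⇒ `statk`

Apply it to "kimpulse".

What's happening: keep every other character starting from the first (positions 1st, 3rd, 5th, ...), then swap each adjacent pair of characters (1↔2, 3↔4, ...).
Starting from "kimpulse": after the first operation, "kmus"; after the second, "mksu".

mksu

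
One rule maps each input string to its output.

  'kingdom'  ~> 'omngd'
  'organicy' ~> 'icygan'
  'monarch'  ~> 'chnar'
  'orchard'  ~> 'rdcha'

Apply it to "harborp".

Rule — delete the first 2 characters, then move the first 3 characters to the end (rotate left by 3).
Applying both steps to "harborp": "rborp", then "rprbo".

rprbo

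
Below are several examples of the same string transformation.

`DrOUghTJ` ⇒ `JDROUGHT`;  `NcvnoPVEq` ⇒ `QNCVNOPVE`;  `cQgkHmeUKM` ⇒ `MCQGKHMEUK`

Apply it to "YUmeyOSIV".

VYUMEYOSI

The pattern: move the last character to the front, then convert every letter to uppercase.
Starting from "YUmeyOSIV": after the first operation, "VYUmeyOSI"; after the second, "VYUMEYOSI".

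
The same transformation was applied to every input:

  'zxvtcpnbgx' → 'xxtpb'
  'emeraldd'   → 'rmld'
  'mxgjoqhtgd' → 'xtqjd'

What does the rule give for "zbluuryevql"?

The transformation: keep every other character starting from the second (positions 2nd, 4th, 6th, ...), then sort the characters into reverse alphabetical order.
For "zbluuryevql", step one produces "bureq"; step two turns that into "urqeb".

urqeb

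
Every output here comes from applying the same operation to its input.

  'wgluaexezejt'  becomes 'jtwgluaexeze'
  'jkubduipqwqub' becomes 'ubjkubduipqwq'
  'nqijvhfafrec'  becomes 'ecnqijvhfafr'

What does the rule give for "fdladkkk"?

kkfdladk

Each output is the input with this applied: move the last 2 characters to the front (rotate right by 2).
Applying that to "fdladkkk" gives "kkfdladk".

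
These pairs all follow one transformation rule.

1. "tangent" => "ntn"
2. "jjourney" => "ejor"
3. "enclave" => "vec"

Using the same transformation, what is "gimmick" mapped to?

The rule is to move the last 3 characters to the front (rotate right by 3), then keep every other character starting from the second (positions 2nd, 4th, 6th, ...).
Doing the same to "gimmick": "cgm".

cgm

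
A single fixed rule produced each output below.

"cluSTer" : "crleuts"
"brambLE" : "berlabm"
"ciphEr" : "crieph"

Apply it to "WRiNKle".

The transformation: take characters alternately from the front and the back (1st, last, 2nd, 2nd-last, ...), then convert every letter to lowercase.
For "WRiNKle", step one produces "WeRliKN"; step two turns that into "werlikn".

werlikn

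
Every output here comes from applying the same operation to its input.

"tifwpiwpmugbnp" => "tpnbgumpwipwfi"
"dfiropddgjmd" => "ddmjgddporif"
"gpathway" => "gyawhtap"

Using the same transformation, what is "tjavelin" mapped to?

tnilevaj

The pattern: reverse the string, then move the last character to the front.
Starting from "tjavelin": after the first operation, "nilevajt"; after the second, "tnilevaj".
(Check on "tifwpiwpmugbnp": → "pnbgumpwipwfit" → "tpnbgumpwipwfi" ✓)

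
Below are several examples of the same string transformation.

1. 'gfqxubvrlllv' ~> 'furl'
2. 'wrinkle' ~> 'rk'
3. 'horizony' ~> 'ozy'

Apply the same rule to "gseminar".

What's happening: keep one character in every 3, starting at position 2 (positions 2nd, 5th, 8th, ...).
On "gseminar" that produces "sir".

sir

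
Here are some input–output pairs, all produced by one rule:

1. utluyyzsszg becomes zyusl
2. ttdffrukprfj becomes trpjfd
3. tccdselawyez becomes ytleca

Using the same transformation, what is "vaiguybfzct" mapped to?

The transformation: sort the characters into reverse alphabetical order, then keep every other character starting from the second (positions 2nd, 4th, 6th, ...).
For "vaiguybfzct", step one produces "zyvutigfcba"; step two turns that into "yuifb".

yuifb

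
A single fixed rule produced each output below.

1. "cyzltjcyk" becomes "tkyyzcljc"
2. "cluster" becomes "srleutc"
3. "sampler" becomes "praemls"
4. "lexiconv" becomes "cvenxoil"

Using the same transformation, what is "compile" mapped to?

peolmic

Each output is the input with this applied: take characters alternately from the front and the back (1st, last, 2nd, 2nd-last, ...), then swap the first and last characters.
"compile" → "peolmic".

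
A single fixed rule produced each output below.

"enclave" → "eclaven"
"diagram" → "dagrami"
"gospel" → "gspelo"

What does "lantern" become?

Each output is the input with this applied: move the first character to the end, then swap the first and last characters.
On "lantern": the first step gives "anternl", and the second then gives "lnterna".

lnterna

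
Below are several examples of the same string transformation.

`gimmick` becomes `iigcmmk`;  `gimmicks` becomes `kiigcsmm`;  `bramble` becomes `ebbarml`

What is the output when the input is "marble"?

Each output is the input with this applied: sort the characters into reverse alphabetical order, then move the first 3 characters to the end (rotate left by 3).
"marble" → "rmleba" → "ebarml".

ebarml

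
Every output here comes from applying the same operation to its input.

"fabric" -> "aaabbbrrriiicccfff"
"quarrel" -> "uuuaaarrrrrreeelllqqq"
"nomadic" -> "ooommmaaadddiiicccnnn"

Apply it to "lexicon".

eeexxxiiicccooonnnlll

The transformation: move the first character to the end, then repeat every character 3 times.
On "lexicon": the first step gives "exiconl", and the second then gives "eeexxxiiicccooonnnlll".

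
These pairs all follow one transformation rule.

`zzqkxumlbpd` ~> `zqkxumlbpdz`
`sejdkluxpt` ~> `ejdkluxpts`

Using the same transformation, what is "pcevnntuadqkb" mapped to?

Rule — move the first character to the end.
Doing the same to "pcevnntuadqkb": "cevnntuadqkbp".

cevnntuadqkbp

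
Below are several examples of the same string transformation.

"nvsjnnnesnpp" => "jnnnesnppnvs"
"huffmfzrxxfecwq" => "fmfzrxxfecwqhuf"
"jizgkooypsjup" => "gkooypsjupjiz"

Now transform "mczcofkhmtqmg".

cofkhmtqmgmcz

Looking at the pairs, the operation is to move the first 3 characters to the end (rotate left by 3).
Applying that to "mczcofkhmtqmg" gives "cofkhmtqmgmcz".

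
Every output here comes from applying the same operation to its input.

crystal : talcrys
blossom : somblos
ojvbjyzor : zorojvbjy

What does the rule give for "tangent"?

enttang

Looking at the pairs, the operation is to move the last 3 characters to the front (rotate right by 3).
"tangent" → "enttang".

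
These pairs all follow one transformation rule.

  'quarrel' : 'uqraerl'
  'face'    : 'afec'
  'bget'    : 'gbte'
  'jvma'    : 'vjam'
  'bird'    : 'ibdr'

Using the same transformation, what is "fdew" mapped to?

dfwe

The transformation: swap each adjacent pair of characters (1↔2, 3↔4, ...).
Doing the same to "fdew": "dfwe".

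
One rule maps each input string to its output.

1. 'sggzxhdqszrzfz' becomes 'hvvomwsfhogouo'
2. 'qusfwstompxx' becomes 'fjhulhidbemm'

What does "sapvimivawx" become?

hpekxbxkplm

The rule is to shift every letter 11 places backward in the alphabet (wrapping around).
On "sapvimivawx" that produces "hpekxbxkplm".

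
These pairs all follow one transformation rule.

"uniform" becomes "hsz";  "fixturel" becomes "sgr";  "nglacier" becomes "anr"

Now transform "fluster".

sfe

Each output is the input with this applied: keep one character in every 3, starting at position 1 (positions 1st, 4th, 7th, ...), then shift every letter 13 places forward in the alphabet (wrapping around) — i.e. ROT13.
So "fluster" becomes "sfe".
(Check on "fixturel": → "fte" → "sgr" ✓)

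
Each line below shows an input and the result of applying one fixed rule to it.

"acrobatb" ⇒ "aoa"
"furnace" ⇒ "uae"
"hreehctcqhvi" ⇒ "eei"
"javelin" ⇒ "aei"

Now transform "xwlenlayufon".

eauo

The rule is to keep only the vowels.
On "xwlenlayufon" that produces "eauo".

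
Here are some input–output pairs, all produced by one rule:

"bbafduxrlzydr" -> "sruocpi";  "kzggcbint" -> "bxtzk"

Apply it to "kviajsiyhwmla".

The rule is to shift every letter 9 places backward in the alphabet (wrapping around), then keep every other character starting from the first (positions 1st, 3rd, 5th, ...).
For "kviajsiyhwmla", step one produces "bmzrajzpyndcr"; step two turns that into "bzazydr".

bzazydr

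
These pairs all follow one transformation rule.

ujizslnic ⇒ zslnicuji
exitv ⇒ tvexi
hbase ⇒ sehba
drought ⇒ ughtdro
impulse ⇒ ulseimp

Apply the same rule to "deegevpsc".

gevpscdee

In each case the input is transformed by: move the first 3 characters to the end (rotate left by 3).
On "deegevpsc" that produces "gevpscdee".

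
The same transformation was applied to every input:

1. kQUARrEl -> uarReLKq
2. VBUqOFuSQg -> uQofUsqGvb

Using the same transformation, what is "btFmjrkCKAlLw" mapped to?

Looking at the pairs, the operation is to flip the case of every letter, then move the first 2 characters to the end (rotate left by 2).
Applying both steps to "btFmjrkCKAlLw": "BTfMJRKckaLlW", then "fMJRKckaLlWBT".

fMJRKckaLlWBT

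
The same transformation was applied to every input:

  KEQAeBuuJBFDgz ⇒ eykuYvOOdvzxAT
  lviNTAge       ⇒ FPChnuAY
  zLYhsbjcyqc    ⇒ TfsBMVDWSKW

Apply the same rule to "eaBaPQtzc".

YUvUjkNTW

Looking at the pairs, the operation is to shift every letter 6 places backward in the alphabet (wrapping around), then flip the case of every letter.
Working it through for "eaBaPQtzc": intermediate "yuVuJKntw", final "YUvUjkNTW".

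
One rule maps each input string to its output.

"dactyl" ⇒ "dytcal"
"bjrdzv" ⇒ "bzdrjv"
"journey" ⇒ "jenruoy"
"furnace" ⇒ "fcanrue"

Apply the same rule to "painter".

petniar

Rule — swap the first and last characters, then reverse the string.
For "painter" the result is "petniar".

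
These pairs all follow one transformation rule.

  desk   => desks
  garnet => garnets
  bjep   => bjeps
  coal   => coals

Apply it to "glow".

glows

Looking at the pairs, the operation is to append "s".
"glow" → "glows".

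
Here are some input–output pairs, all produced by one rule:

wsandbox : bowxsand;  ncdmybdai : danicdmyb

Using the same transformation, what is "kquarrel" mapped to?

What's happening: swap the first and last characters, then move the last 3 characters to the front (rotate right by 3).
On "kquarrel": the first step gives "lquarrek", and the second then gives "reklquar".

reklquar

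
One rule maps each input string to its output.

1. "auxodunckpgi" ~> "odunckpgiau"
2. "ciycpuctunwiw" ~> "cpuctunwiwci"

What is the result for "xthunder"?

underxt

The transformation: move the first 3 characters to the end (rotate left by 3), then delete the last character.
For "xthunder" the result is "underxt".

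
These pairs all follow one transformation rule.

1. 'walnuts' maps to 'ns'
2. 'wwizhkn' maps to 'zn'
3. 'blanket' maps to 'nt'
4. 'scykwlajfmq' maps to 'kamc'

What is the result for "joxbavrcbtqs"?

brtj

Rule — move the first 2 characters to the end (rotate left by 2), then keep one character in every 3, starting at position 2 (positions 2nd, 5th, 8th, ...).
"joxbavrcbtqs" → "brtj".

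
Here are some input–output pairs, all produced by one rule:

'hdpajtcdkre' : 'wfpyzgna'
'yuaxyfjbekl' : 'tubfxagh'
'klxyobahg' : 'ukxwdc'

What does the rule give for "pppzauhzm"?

The pattern: delete the first 3 characters, then shift every letter 4 places backward in the alphabet (wrapping around).
For "pppzauhzm", step one produces "zauhzm"; step two turns that into "vwqdvi".

vwqdvi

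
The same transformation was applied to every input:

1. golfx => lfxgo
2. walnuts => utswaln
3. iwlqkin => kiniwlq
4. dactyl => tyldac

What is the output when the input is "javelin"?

linjave

Looking at the pairs, the operation is to move the last 3 characters to the front (rotate right by 3).
So "javelin" becomes "linjave".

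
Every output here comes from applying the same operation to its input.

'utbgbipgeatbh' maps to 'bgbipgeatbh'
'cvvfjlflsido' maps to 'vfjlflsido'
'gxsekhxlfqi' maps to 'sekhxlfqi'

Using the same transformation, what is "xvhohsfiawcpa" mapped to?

hohsfiawcpa

The transformation: delete the first 2 characters.
"xvhohsfiawcpa" → "hohsfiawcpa".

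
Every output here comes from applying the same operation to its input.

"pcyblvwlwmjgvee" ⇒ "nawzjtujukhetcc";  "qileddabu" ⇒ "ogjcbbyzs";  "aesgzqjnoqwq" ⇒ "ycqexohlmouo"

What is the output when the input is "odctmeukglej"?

mbarkcsiejch

Rule — shift every letter 2 places backward in the alphabet (wrapping around).
So "odctmeukglej" becomes "mbarkcsiejch".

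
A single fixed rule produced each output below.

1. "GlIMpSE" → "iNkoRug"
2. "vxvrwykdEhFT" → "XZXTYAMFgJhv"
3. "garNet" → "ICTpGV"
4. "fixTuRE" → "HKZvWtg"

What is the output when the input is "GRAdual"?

itcFWCN

What's happening: flip the case of every letter, then shift every letter 2 places forward in the alphabet (wrapping around).
Working it through for "GRAdual": intermediate "graDUAL", final "itcFWCN".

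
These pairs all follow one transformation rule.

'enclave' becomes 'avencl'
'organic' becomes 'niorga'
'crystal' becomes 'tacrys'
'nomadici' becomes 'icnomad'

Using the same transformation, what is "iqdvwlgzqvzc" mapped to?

vziqdvwlgzq

Looking at the pairs, the operation is to delete the last character, then move the last 2 characters to the front (rotate right by 2).
Starting from "iqdvwlgzqvzc": after the first operation, "iqdvwlgzqvz"; after the second, "vziqdvwlgzq".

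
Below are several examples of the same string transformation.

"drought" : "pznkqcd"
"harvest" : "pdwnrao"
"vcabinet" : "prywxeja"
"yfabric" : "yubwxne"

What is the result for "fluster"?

nbhqopa

In each case the input is transformed by: shift every letter 4 places backward in the alphabet (wrapping around), then move the last character to the front.
"fluster" → "bhqopan" → "nbhqopa".
(Check on "vcabinet": → "rywxejap" → "prywxeja" ✓)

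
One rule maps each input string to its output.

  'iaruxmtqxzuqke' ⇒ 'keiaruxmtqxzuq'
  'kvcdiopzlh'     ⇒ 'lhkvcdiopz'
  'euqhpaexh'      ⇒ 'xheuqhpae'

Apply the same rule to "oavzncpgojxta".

What's happening: move the last 2 characters to the front (rotate right by 2).
On "oavzncpgojxta" that produces "taoavzncpgojx".

taoavzncpgojx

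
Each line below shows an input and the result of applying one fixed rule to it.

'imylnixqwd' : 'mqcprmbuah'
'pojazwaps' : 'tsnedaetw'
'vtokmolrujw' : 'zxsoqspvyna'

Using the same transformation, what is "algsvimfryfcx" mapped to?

The pattern: shift every letter 4 places forward in the alphabet (wrapping around).
Doing the same to "algsvimfryfcx": "epkwzmqjvcjgb".

epkwzmqjvcjgb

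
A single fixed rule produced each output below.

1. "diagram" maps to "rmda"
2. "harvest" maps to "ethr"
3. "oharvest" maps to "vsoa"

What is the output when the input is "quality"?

iyqa

In each case the input is transformed by: keep every other character starting from the first (positions 1st, 3rd, 5th, ...), then swap the front and back halves of the string.
Starting from "quality": after the first operation, "qaiy"; after the second, "iyqa".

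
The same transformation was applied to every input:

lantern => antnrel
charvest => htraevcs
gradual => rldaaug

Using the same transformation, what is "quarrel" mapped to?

ulraerq

Each output is the input with this applied: swap the first and last characters, then swap each adjacent pair of characters (1↔2, 3↔4, ...).
Applying both steps to "quarrel": "luarreq", then "ulraerq".
(Check on "charvest": → "tharvesc" → "htraevcs" ✓)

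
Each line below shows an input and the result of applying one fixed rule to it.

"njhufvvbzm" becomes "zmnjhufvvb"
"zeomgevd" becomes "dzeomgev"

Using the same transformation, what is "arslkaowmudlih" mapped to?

The rule is to swap the front and back halves of the string, then move the first 3 characters to the end (rotate left by 3).
Starting from "arslkaowmudlih": after the first operation, "wmudliharslkao"; after the second, "dliharslkaowmu".

dliharslkaowmu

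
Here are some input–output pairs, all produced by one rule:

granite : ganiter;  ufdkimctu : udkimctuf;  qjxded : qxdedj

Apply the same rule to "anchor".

achorn

In each case the input is transformed by: move the first character to the end, then swap the first and last characters.
On "anchor": the first step gives "nchora", and the second then gives "achorn".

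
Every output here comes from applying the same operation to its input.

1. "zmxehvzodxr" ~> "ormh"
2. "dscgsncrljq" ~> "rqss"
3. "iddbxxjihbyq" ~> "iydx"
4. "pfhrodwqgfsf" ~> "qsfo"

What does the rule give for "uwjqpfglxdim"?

What's happening: keep one character in every 3, starting at position 2 (positions 2nd, 5th, 8th, ...), then move the first 2 characters to the end (rotate left by 2).
"uwjqpfglxdim" → "wpli" → "liwp".

liwp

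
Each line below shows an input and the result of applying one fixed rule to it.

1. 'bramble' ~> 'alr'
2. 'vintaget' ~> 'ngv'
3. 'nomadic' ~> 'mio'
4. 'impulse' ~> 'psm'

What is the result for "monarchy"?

In each case the input is transformed by: move the first 2 characters to the end (rotate left by 2), then keep one character in every 3, starting at position 1 (positions 1st, 4th, 7th, ...).
Applying that to "monarchy" gives "ncm".

ncm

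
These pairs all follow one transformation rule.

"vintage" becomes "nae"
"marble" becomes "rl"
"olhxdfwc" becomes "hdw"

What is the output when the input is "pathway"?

The transformation: delete the first character, then keep every other character starting from the second (positions 2nd, 4th, 6th, ...).
Starting from "pathway": after the first operation, "athway"; after the second, "twy".

twy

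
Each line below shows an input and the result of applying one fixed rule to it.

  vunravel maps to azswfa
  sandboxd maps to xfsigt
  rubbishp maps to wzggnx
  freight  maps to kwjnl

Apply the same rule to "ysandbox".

dxfsig

Rule — delete the last 2 characters, then shift every letter 5 places forward in the alphabet (wrapping around).
On "ysandbox": the first step gives "ysandb", and the second then gives "dxfsig".
(Check on "freight": → "freig" → "kwjnl" ✓)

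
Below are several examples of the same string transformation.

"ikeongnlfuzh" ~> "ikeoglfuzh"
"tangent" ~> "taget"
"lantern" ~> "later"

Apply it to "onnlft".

In each case the input is transformed by: remove every "n".
On "onnlft" that produces "olft".

olft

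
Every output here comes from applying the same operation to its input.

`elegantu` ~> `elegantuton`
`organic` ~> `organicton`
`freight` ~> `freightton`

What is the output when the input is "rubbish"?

Rule — append "ton".
So "rubbish" becomes "rubbishton".

rubbishton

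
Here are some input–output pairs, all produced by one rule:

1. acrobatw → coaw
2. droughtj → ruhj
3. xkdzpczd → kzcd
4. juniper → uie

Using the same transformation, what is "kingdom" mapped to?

igo

In each case the input is transformed by: keep every other character starting from the second (positions 2nd, 4th, 6th, ...).
So "kingdom" becomes "igo".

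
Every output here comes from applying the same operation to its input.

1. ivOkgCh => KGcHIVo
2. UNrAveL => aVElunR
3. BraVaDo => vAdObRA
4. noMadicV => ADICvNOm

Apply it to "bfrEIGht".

eigHTBFR

In each case the input is transformed by: flip the case of every letter, then move the first 3 characters to the end (rotate left by 3).
Starting from "bfrEIGht": after the first operation, "BFReigHT"; after the second, "eigHTBFR".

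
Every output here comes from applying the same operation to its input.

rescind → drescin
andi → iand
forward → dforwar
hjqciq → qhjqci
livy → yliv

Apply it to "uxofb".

buxof

The rule is to move the last character to the front.
"uxofb" → "buxof".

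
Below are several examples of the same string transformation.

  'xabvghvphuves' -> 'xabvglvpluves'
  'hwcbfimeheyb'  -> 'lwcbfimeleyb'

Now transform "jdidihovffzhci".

jdidilovffzlci

What's happening: replace every "h" with "l".
Applying that to "jdidihovffzhci" gives "jdidilovffzlci".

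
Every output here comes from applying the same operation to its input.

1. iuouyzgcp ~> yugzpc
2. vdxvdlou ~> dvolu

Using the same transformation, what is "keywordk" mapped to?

The transformation: delete the first 3 characters, then swap each adjacent pair of characters (1↔2, 3↔4, ...).
Applying both steps to "keywordk": "wordk", then "owdrk".
(Check on "iuouyzgcp": → "uyzgcp" → "yugzpc" ✓)

owdrk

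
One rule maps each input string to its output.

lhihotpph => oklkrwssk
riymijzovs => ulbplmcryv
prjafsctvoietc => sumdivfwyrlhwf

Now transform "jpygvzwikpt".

What's happening: shift every letter 3 places forward in the alphabet (wrapping around).
Applying that to "jpygvzwikpt" gives "msbjyczlnsw".

msbjyczlnsw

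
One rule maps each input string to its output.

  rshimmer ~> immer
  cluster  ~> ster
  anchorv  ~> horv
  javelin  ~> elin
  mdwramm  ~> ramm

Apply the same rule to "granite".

nite

Each output is the input with this applied: delete the first 3 characters.
Applying that to "granite" gives "nite".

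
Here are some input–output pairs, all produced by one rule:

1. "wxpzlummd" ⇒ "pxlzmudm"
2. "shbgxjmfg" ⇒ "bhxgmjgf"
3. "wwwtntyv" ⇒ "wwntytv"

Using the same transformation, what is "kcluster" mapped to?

The rule is to delete the first character, then swap each adjacent pair of characters (1↔2, 3↔4, ...).
"kcluster" → "cluster" → "lcsuetr".
(Check on "wwwtntyv": → "wwtntyv" → "wwntytv" ✓)

lcsuetr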